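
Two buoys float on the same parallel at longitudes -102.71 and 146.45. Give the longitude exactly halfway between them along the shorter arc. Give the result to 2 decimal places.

-158.13°

Signed shortest Δλ from -102.71° to +146.45° is -110.84°.
Midpoint longitude = -102.71° + (-110.84°)/2 = -102.71° − 55.42° = -158.13°.
(The naïve average (-102.71 + +146.45)/2 = 21.87° is on the wrong side of the globe.)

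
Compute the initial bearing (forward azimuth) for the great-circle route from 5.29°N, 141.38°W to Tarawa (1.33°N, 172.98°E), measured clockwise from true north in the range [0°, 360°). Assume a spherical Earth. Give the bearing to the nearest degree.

267°

Δλ = 172.98 − -141.38 = 314.36°; wrapped into (−180°, 180°]: -45.64°.
θ = atan2( sin Δλ · cos φ₂ , cos φ₁ · sin φ₂ − sin φ₁ · cos φ₂ · cos Δλ )
  = atan2(-0.71477, -0.04133) = -93.309° → normalised to [0°, 360°): 266.691°.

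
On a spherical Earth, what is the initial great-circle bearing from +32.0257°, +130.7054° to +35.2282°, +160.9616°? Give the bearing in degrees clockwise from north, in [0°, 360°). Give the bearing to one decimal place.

Δλ = 160.9616 − 130.7054 = 30.2562°.
θ = atan2( sin Δλ · cos φ₂ , cos φ₁ · sin φ₂ − sin φ₁ · cos φ₂ · cos Δλ )
  = atan2(0.41159, 0.11487) = 74.406° → normalised to [0°, 360°): 74.406°.

74.4°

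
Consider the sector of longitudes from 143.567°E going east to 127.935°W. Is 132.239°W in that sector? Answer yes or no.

Yes

Band width going east from +143.567° to -127.935°: ((-127.935 − 143.567) mod 360) = 88.498°.
Offset of -132.239° east of the west edge: ((-132.239 − 143.567) mod 360) = 84.194°.
84.194° ≤ 88.498° ⇒ inside.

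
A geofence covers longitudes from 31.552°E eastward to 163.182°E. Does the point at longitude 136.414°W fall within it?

No

Band width going east from +31.552° to +163.182°: ((163.182 − 31.552) mod 360) = 131.630°.
Offset of -136.414° east of the west edge: ((-136.414 − 31.552) mod 360) = 192.034°.
192.034° > 131.630° ⇒ outside.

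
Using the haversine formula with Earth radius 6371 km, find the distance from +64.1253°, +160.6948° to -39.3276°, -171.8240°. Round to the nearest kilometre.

Δλ = -171.8240 − 160.6948 = -332.5188°; wrapped into (−180°, 180°]: 27.4812°.
Δφ = -39.3276 − 64.1253 = -103.4529°.
a = sin²(Δφ/2) + cos φ₁ · cos φ₂ · sin²(Δλ/2) = 0.635369.
c = 2·atan2(√a, √(1−a)) = 1.84495 rad → d = 6371·c ≈ 11754.21 km.

11754 km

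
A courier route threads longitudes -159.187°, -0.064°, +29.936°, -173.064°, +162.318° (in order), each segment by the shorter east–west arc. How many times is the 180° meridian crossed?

Leg 1: -159.187° → -0.064°, shortest Δλ = 159.123° (east) — does not cross 180°.
Leg 2: -0.064° → +29.936°, shortest Δλ = 30.0° (east) — does not cross 180°.
Leg 3: +29.936° → -173.064°, shortest Δλ = 157.0° (east) — crosses 180°.
Leg 4: -173.064° → +162.318°, shortest Δλ = -24.618° (west) — crosses 180°.
Total crossings: 2.

2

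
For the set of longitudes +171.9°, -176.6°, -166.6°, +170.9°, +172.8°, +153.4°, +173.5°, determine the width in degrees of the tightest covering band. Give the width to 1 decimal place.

Sort the longitudes: -176.6°, -166.6°, +153.4°, +170.9°, +171.9°, +172.8°, +173.5°.
Eastward gaps between consecutive values (wrapping around): 10.0°, 320.0°, 17.5°, 1.0°, 0.9°, 0.7°, 9.9°.
Largest gap = 320.0° ⇒ minimal covering band is its complement: 360° − 320.0° = 40.0°.
Band runs from +153.4° eastward to -166.6°, crossing the antimeridian.

40.0°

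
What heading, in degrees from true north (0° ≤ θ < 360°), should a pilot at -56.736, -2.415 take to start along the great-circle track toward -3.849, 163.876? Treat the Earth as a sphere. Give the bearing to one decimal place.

Δλ = 163.876 − -2.415 = 166.291°.
θ = atan2( sin Δλ · cos φ₂ , cos φ₁ · sin φ₂ − sin φ₁ · cos φ₂ · cos Δλ )
  = atan2(0.23646, -0.84732) = 164.407° → normalised to [0°, 360°): 164.407°.

164.4°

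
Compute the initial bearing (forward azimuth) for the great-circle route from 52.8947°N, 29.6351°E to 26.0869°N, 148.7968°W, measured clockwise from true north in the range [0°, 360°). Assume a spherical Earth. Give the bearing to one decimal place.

358.6°

Δλ = -148.7968 − 29.6351 = -178.4319°.
θ = atan2( sin Δλ · cos φ₂ , cos φ₁ · sin φ₂ − sin φ₁ · cos φ₂ · cos Δλ )
  = atan2(-0.02458, 0.98130) = -1.435° → normalised to [0°, 360°): 358.565°.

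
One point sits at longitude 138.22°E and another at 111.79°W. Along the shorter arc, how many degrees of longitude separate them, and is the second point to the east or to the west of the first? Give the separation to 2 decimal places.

109.99° east

Raw difference: -111.79 − 138.22 = -250.01°.
Normalise into (−180°, 180°]: -250.01° + 360° = 109.99°.
Positive ⇒ the second point lies to the east; separation 109.99°.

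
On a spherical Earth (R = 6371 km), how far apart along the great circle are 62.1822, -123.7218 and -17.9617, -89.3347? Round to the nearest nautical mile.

Δλ = -89.3347 − -123.7218 = 34.3871°.
Δφ = -17.9617 − 62.1822 = -80.1439°.
a = sin²(Δφ/2) + cos φ₁ · cos φ₂ · sin²(Δλ/2) = 0.453202.
c = 2·atan2(√a, √(1−a)) = 1.47706 rad → d = 6371·c ≈ 9410.37 km ≈ 5081.19 nmi.

5081 nmi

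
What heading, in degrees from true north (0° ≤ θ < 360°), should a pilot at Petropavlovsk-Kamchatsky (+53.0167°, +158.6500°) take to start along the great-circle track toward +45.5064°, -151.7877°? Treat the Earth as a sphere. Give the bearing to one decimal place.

Δλ = -151.7877 − 158.6500 = -310.4377°; wrapped into (−180°, 180°]: 49.5623°.
θ = atan2( sin Δλ · cos φ₂ , cos φ₁ · sin φ₂ − sin φ₁ · cos φ₂ · cos Δλ )
  = atan2(0.53341, 0.06601) = 82.946° → normalised to [0°, 360°): 82.946°.

82.9°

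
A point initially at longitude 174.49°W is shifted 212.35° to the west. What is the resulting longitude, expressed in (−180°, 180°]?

26.84°W

Start at -174.49°; shift −212.35° → -386.84°.
-386.84° lies outside (−180°, 180°]; add 360° → -26.84°.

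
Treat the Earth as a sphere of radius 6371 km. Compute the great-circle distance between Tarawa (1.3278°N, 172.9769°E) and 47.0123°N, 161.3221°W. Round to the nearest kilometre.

Δλ = -161.3221 − 172.9769 = -334.2990°; wrapped into (−180°, 180°]: 25.7010°.
Δφ = 47.0123 − 1.3278 = 45.6845°.
a = sin²(Δφ/2) + cos φ₁ · cos φ₂ · sin²(Δλ/2) = 0.184414.
c = 2·atan2(√a, √(1−a)) = 0.88773 rad → d = 6371·c ≈ 5655.75 km.

5656 km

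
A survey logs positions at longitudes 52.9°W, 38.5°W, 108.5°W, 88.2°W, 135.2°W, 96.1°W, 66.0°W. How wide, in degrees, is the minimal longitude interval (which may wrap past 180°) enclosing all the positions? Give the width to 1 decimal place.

Sort the longitudes: -135.2°, -108.5°, -96.1°, -88.2°, -66.0°, -52.9°, -38.5°.
Eastward gaps between consecutive values (wrapping around): 26.7°, 12.4°, 7.9°, 22.2°, 13.1°, 14.4°, 263.3°.
Largest gap = 263.3° ⇒ minimal covering band is its complement: 360° − 263.3° = 96.7°.
Band runs from -135.2° eastward to -38.5°.

96.7°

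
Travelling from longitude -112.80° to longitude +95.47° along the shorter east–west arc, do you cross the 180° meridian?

Naïve |95.47 − -112.80| = 208.27° > 180°, so the shorter arc goes the other way round — across 180°.
Signed shortest Δλ = ((95.47 − -112.80 + 180) mod 360) − 180 = -151.73°.
Going west by 151.73° from -112.80° passes through 180° before reaching +95.47°.

Yes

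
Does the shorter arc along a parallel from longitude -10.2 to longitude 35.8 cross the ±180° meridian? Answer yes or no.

No

Signed shortest Δλ = ((35.8 − -10.2 + 180) mod 360) − 180 = 46.0°.
Going east by 46.0° from -10.2° reaches +35.8° without touching 180°.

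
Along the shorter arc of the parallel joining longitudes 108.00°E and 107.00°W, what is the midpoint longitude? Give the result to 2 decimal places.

Signed shortest Δλ from +108.00° to -107.00° is +145.00°.
Midpoint longitude = +108.00° + (+145.00°)/2 = +108.00° + 72.50° = +180.50°.
Normalise into (−180°, 180°]: -179.50°.
(The naïve average (+108.00 + -107.00)/2 = 0.5° is on the wrong side of the globe.)

179.50°W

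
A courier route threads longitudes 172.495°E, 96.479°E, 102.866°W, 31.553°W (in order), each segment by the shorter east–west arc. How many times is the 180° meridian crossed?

Leg 1: +172.495° → +96.479°, shortest Δλ = -76.016° (west) — does not cross 180°.
Leg 2: +96.479° → -102.866°, shortest Δλ = 160.655° (east) — crosses 180°.
Leg 3: -102.866° → -31.553°, shortest Δλ = 71.313° (east) — does not cross 180°.
Total crossings: 1.

1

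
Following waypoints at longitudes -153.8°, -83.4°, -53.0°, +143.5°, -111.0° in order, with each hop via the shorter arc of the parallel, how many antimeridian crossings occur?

2

Leg 1: -153.8° → -83.4°, shortest Δλ = 70.4° (east) — does not cross 180°.
Leg 2: -83.4° → -53.0°, shortest Δλ = 30.4° (east) — does not cross 180°.
Leg 3: -53.0° → +143.5°, shortest Δλ = -163.5° (west) — crosses 180°.
Leg 4: +143.5° → -111.0°, shortest Δλ = 105.5° (east) — crosses 180°.
Total crossings: 2.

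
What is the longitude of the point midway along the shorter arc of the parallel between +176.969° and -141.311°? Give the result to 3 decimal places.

-162.171°

Signed shortest Δλ from +176.969° to -141.311° is +41.720°.
Midpoint longitude = +176.969° + (+41.720°)/2 = +176.969° + 20.860° = +197.829°.
Normalise into (−180°, 180°]: -162.171°.
(The naïve average (+176.969 + -141.311)/2 = 17.829° is on the wrong side of the globe.)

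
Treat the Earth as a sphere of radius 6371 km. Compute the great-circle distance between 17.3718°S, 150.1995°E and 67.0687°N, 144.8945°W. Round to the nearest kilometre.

10756 km

Δλ = -144.8945 − 150.1995 = -295.0940°; wrapped into (−180°, 180°]: 64.9060°.
Δφ = 67.0687 − -17.3718 = 84.4405°.
a = sin²(Δφ/2) + cos φ₁ · cos φ₂ · sin²(Δλ/2) = 0.558635.
c = 2·atan2(√a, √(1−a)) = 1.68834 rad → d = 6371·c ≈ 10756.40 km.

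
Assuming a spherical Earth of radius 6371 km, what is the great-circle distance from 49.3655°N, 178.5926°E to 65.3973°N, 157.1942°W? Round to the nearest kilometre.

2269 km

Δλ = -157.1942 − 178.5926 = -335.7868°; wrapped into (−180°, 180°]: 24.2132°.
Δφ = 65.3973 − 49.3655 = 16.0318°.
a = sin²(Δφ/2) + cos φ₁ · cos φ₂ · sin²(Δλ/2) = 0.031372.
c = 2·atan2(√a, √(1−a)) = 0.35612 rad → d = 6371·c ≈ 2268.84 km.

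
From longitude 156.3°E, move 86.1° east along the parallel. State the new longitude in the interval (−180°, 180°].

117.6°W

Start at +156.3°; shift +86.1° → +242.4°.
+242.4° lies outside (−180°, 180°]; subtract 360° → -117.6°.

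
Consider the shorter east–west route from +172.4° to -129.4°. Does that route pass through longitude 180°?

Naïve |-129.4 − 172.4| = 301.8° > 180°, so the shorter arc goes the other way round — across 180°.
Signed shortest Δλ = ((-129.4 − 172.4 + 180) mod 360) − 180 = 58.2°.
Going east by 58.2° from +172.4° passes through 180° before reaching -129.4°.

Yes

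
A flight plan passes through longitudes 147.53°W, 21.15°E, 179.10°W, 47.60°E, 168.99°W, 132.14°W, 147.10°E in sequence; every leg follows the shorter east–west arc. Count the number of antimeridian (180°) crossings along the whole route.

Leg 1: -147.53° → +21.15°, shortest Δλ = 168.68° (east) — does not cross 180°.
Leg 2: +21.15° → -179.10°, shortest Δλ = 159.75° (east) — crosses 180°.
Leg 3: -179.10° → +47.60°, shortest Δλ = -133.3° (west) — crosses 180°.
Leg 4: +47.60° → -168.99°, shortest Δλ = 143.41° (east) — crosses 180°.
Leg 5: -168.99° → -132.14°, shortest Δλ = 36.85° (east) — does not cross 180°.
Leg 6: -132.14° → +147.10°, shortest Δλ = -80.76° (west) — crosses 180°.
Total crossings: 4.

4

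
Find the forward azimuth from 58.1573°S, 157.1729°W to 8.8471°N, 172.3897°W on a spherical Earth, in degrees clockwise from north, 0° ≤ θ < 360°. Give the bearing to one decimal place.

343.8°

Δλ = -172.3897 − -157.1729 = -15.2168°.
θ = atan2( sin Δλ · cos φ₂ , cos φ₁ · sin φ₂ − sin φ₁ · cos φ₂ · cos Δλ )
  = atan2(-0.25935, 0.89111) = -16.227° → normalised to [0°, 360°): 343.773°.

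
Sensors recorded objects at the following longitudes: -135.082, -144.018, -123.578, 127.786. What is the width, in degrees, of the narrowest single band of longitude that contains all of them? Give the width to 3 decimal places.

108.636°

Sort the longitudes: -144.018°, -135.082°, -123.578°, +127.786°.
Eastward gaps between consecutive values (wrapping around): 8.936°, 11.504°, 251.364°, 88.196°.
Largest gap = 251.364° ⇒ minimal covering band is its complement: 360° − 251.364° = 108.636°.
Band runs from +127.786° eastward to -123.578°, crossing the antimeridian.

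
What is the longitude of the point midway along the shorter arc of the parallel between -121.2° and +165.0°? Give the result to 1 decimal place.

Signed shortest Δλ from -121.2° to +165.0° is -73.8°.
Midpoint longitude = -121.2° + (-73.8°)/2 = -121.2° − 36.9° = -158.1°.
(The naïve average (-121.2 + +165.0)/2 = 21.9° is on the wrong side of the globe.)

-158.1°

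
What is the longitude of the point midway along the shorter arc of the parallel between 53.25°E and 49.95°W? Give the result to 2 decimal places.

Signed shortest Δλ from +53.25° to -49.95° is -103.20°.
Midpoint longitude = +53.25° + (-103.20°)/2 = +53.25° − 51.60° = +1.65°.

1.65°E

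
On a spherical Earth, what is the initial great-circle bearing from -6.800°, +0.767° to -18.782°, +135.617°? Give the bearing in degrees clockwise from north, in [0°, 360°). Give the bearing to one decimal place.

120.7°

Δλ = 135.617 − 0.767 = 134.850°.
θ = atan2( sin Δλ · cos φ₂ , cos φ₁ · sin φ₂ − sin φ₁ · cos φ₂ · cos Δλ )
  = atan2(0.67120, -0.39876) = 120.715° → normalised to [0°, 360°): 120.715°.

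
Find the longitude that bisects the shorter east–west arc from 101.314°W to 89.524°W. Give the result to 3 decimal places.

95.419°W

Signed shortest Δλ from -101.314° to -89.524° is +11.790°.
Midpoint longitude = -101.314° + (+11.790°)/2 = -101.314° + 5.895° = -95.419°.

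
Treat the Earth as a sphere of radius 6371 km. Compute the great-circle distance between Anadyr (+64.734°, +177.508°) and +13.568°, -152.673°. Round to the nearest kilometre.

6127 km

Δλ = -152.673 − 177.508 = -330.181°; wrapped into (−180°, 180°]: 29.819°.
Δφ = 13.568 − 64.734 = -51.166°.
a = sin²(Δφ/2) + cos φ₁ · cos φ₂ · sin²(Δλ/2) = 0.213934.
c = 2·atan2(√a, √(1−a)) = 0.96169 rad → d = 6371·c ≈ 6126.95 km.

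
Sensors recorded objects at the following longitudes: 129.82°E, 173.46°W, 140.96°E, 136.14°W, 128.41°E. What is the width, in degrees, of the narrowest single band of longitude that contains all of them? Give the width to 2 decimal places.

95.45°

Sort the longitudes: -173.46°, -136.14°, +128.41°, +129.82°, +140.96°.
Eastward gaps between consecutive values (wrapping around): 37.32°, 264.55°, 1.41°, 11.14°, 45.58°.
Largest gap = 264.55° ⇒ minimal covering band is its complement: 360° − 264.55° = 95.45°.
Band runs from +128.41° eastward to -136.14°, crossing the antimeridian.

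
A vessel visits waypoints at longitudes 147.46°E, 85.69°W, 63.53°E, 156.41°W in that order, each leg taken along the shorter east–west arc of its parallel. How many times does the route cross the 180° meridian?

Leg 1: +147.46° → -85.69°, shortest Δλ = 126.85° (east) — crosses 180°.
Leg 2: -85.69° → +63.53°, shortest Δλ = 149.22° (east) — does not cross 180°.
Leg 3: +63.53° → -156.41°, shortest Δλ = 140.06° (east) — crosses 180°.
Total crossings: 2.

2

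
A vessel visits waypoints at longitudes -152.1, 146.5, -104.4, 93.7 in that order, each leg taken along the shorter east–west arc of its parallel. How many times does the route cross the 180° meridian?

3

Leg 1: -152.1° → +146.5°, shortest Δλ = -61.4° (west) — crosses 180°.
Leg 2: +146.5° → -104.4°, shortest Δλ = 109.1° (east) — crosses 180°.
Leg 3: -104.4° → +93.7°, shortest Δλ = -161.9° (west) — crosses 180°.
Total crossings: 3.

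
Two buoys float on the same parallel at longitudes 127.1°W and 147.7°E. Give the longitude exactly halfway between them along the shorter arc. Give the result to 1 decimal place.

Signed shortest Δλ from -127.1° to +147.7° is -85.2°.
Midpoint longitude = -127.1° + (-85.2°)/2 = -127.1° − 42.6° = -169.7°.
(The naïve average (-127.1 + +147.7)/2 = 10.3° is on the wrong side of the globe.)

169.7°W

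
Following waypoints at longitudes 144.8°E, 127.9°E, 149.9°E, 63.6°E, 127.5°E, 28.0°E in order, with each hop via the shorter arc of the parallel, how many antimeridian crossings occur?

0

Leg 1: +144.8° → +127.9°, shortest Δλ = -16.9° (west) — does not cross 180°.
Leg 2: +127.9° → +149.9°, shortest Δλ = 22.0° (east) — does not cross 180°.
Leg 3: +149.9° → +63.6°, shortest Δλ = -86.3° (west) — does not cross 180°.
Leg 4: +63.6° → +127.5°, shortest Δλ = 63.9° (east) — does not cross 180°.
Leg 5: +127.5° → +28.0°, shortest Δλ = -99.5° (west) — does not cross 180°.
Total crossings: 0.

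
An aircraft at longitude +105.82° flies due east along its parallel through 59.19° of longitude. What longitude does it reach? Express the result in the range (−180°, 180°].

+165.01°

Start at +105.82°; shift +59.19° → +165.01°.
+165.01° already lies in (−180°, 180°].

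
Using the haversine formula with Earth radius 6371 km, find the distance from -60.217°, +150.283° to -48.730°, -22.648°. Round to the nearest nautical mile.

4257 nmi

Δλ = -22.648 − 150.283 = -172.931°.
Δφ = -48.730 − -60.217 = 11.487°.
a = sin²(Δφ/2) + cos φ₁ · cos φ₂ · sin²(Δλ/2) = 0.336408.
c = 2·atan2(√a, √(1−a)) = 1.23747 rad → d = 6371·c ≈ 7883.95 km ≈ 4256.99 nmi.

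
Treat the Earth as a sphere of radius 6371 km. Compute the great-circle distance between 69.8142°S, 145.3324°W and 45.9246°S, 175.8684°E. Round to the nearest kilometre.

Δλ = 175.8684 − -145.3324 = 321.2008°; wrapped into (−180°, 180°]: -38.7992°.
Δφ = -45.9246 − -69.8142 = 23.8896°.
a = sin²(Δφ/2) + cos φ₁ · cos φ₂ · sin²(Δλ/2) = 0.069318.
c = 2·atan2(√a, √(1−a)) = 0.53285 rad → d = 6371·c ≈ 3394.77 km.

3395 km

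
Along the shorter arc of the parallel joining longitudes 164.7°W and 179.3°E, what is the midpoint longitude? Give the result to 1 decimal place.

172.7°W

Signed shortest Δλ from -164.7° to +179.3° is -16.0°.
Midpoint longitude = -164.7° + (-16.0°)/2 = -164.7° − 8.0° = -172.7°.
(The naïve average (-164.7 + +179.3)/2 = 7.3° is on the wrong side of the globe.)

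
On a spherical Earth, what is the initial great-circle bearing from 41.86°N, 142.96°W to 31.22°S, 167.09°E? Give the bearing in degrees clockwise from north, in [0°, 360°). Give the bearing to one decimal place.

221.0°

Δλ = 167.09 − -142.96 = 310.05°; wrapped into (−180°, 180°]: -49.95°.
θ = atan2( sin Δλ · cos φ₂ , cos φ₁ · sin φ₂ − sin φ₁ · cos φ₂ · cos Δλ )
  = atan2(-0.65463, -0.75324) = -139.007° → normalised to [0°, 360°): 220.993°.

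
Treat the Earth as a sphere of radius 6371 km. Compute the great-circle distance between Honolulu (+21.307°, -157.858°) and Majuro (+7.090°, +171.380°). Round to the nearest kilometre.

3662 km

Δλ = 171.380 − -157.858 = 329.238°; wrapped into (−180°, 180°]: -30.762°.
Δφ = 7.090 − 21.307 = -14.217°.
a = sin²(Δφ/2) + cos φ₁ · cos φ₂ · sin²(Δλ/2) = 0.080354.
c = 2·atan2(√a, √(1−a)) = 0.57482 rad → d = 6371·c ≈ 3662.16 km.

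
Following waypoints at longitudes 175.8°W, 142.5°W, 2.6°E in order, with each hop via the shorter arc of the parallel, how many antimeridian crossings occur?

Leg 1: -175.8° → -142.5°, shortest Δλ = 33.3° (east) — does not cross 180°.
Leg 2: -142.5° → +2.6°, shortest Δλ = 145.1° (east) — does not cross 180°.
Total crossings: 0.

0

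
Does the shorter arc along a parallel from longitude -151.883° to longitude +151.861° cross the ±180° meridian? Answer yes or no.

Yes

Naïve |151.861 − -151.883| = 303.744° > 180°, so the shorter arc goes the other way round — across 180°.
Signed shortest Δλ = ((151.861 − -151.883 + 180) mod 360) − 180 = -56.256°.
Going west by 56.256° from -151.883° passes through 180° before reaching +151.861°.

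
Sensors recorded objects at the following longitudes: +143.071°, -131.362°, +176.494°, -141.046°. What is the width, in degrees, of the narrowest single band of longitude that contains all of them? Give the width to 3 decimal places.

85.567°

Sort the longitudes: -141.046°, -131.362°, +143.071°, +176.494°.
Eastward gaps between consecutive values (wrapping around): 9.684°, 274.433°, 33.423°, 42.460°.
Largest gap = 274.433° ⇒ minimal covering band is its complement: 360° − 274.433° = 85.567°.
Band runs from +143.071° eastward to -131.362°, crossing the antimeridian.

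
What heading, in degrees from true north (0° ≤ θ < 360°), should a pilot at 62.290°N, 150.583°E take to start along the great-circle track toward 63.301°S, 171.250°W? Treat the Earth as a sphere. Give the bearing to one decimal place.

159.1°

Δλ = -171.250 − 150.583 = -321.833°; wrapped into (−180°, 180°]: 38.167°.
θ = atan2( sin Δλ · cos φ₂ , cos φ₁ · sin φ₂ − sin φ₁ · cos φ₂ · cos Δλ )
  = atan2(0.27765, -0.72815) = 159.128° → normalised to [0°, 360°): 159.128°.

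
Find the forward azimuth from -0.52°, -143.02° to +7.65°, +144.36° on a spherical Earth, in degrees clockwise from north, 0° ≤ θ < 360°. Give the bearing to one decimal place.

278.2°

Δλ = 144.36 − -143.02 = 287.38°; wrapped into (−180°, 180°]: -72.62°.
θ = atan2( sin Δλ · cos φ₂ , cos φ₁ · sin φ₂ − sin φ₁ · cos φ₂ · cos Δλ )
  = atan2(-0.94585, 0.13580) = -81.829° → normalised to [0°, 360°): 278.171°.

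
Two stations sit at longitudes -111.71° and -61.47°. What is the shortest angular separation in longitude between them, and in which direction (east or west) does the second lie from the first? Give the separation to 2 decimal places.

50.24° east

Raw difference: -61.47 − -111.71 = 50.24°.
Normalise into (−180°, 180°]: 50.24° stays 50.24°.
Positive ⇒ the second point lies to the east; separation 50.24°.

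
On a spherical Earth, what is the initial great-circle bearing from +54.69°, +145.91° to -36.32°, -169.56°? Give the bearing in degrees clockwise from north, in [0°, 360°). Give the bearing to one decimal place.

Δλ = -169.56 − 145.91 = -315.47°; wrapped into (−180°, 180°]: 44.53°.
θ = atan2( sin Δλ · cos φ₂ , cos φ₁ · sin φ₂ − sin φ₁ · cos φ₂ · cos Δλ )
  = atan2(0.56504, -0.81107) = 145.137° → normalised to [0°, 360°): 145.137°.

145.1°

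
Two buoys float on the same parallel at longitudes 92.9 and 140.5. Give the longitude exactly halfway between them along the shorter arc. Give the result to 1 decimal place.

+116.7°

Signed shortest Δλ from +92.9° to +140.5° is +47.6°.
Midpoint longitude = +92.9° + (+47.6°)/2 = +92.9° + 23.8° = +116.7°.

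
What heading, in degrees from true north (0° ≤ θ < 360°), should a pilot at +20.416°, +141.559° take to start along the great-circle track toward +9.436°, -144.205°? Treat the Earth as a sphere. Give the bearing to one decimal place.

Δλ = -144.205 − 141.559 = -285.764°; wrapped into (−180°, 180°]: 74.236°.
θ = atan2( sin Δλ · cos φ₂ , cos φ₁ · sin φ₂ − sin φ₁ · cos φ₂ · cos Δλ )
  = atan2(0.94937, 0.06016) = 86.374° → normalised to [0°, 360°): 86.374°.

86.4°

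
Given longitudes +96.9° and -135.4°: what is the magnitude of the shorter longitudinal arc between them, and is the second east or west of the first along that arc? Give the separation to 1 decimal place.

Raw difference: -135.4 − 96.9 = -232.3°.
Normalise into (−180°, 180°]: -232.3° + 360° = 127.7°.
Positive ⇒ the second point lies to the east; separation 127.7°.

127.7° east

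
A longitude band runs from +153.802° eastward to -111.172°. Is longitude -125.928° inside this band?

Yes

Band width going east from +153.802° to -111.172°: ((-111.172 − 153.802) mod 360) = 95.026°.
Offset of -125.928° east of the west edge: ((-125.928 − 153.802) mod 360) = 80.270°.
80.270° ≤ 95.026° ⇒ inside.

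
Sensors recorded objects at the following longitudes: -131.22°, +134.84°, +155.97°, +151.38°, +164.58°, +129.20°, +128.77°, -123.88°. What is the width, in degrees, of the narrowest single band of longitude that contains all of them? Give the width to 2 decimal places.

Sort the longitudes: -131.22°, -123.88°, +128.77°, +129.20°, +134.84°, +151.38°, +155.97°, +164.58°.
Eastward gaps between consecutive values (wrapping around): 7.34°, 252.65°, 0.43°, 5.64°, 16.54°, 4.59°, 8.61°, 64.20°.
Largest gap = 252.65° ⇒ minimal covering band is its complement: 360° − 252.65° = 107.35°.
Band runs from +128.77° eastward to -123.88°, crossing the antimeridian.

107.35°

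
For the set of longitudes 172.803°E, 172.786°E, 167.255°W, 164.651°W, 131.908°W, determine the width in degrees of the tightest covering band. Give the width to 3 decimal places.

Sort the longitudes: -167.255°, -164.651°, -131.908°, +172.786°, +172.803°.
Eastward gaps between consecutive values (wrapping around): 2.604°, 32.743°, 304.694°, 0.017°, 19.942°.
Largest gap = 304.694° ⇒ minimal covering band is its complement: 360° − 304.694° = 55.306°.
Band runs from +172.786° eastward to -131.908°, crossing the antimeridian.

55.306°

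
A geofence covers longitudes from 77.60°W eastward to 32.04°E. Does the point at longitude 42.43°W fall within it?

Yes

Band width going east from -77.60° to +32.04°: ((32.04 − -77.60) mod 360) = 109.64°.
Offset of -42.43° east of the west edge: ((-42.43 − -77.60) mod 360) = 35.17°.
35.17° ≤ 109.64° ⇒ inside.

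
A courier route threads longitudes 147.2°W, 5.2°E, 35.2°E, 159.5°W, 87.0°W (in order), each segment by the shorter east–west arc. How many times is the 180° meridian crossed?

Leg 1: -147.2° → +5.2°, shortest Δλ = 152.4° (east) — does not cross 180°.
Leg 2: +5.2° → +35.2°, shortest Δλ = 30.0° (east) — does not cross 180°.
Leg 3: +35.2° → -159.5°, shortest Δλ = 165.3° (east) — crosses 180°.
Leg 4: -159.5° → -87.0°, shortest Δλ = 72.5° (east) — does not cross 180°.
Total crossings: 1.

1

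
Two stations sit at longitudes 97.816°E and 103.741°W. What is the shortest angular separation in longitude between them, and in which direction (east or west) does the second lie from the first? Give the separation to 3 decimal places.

158.443° east

Raw difference: -103.741 − 97.816 = -201.557°.
Normalise into (−180°, 180°]: -201.557° + 360° = 158.443°.
Positive ⇒ the second point lies to the east; separation 158.443°.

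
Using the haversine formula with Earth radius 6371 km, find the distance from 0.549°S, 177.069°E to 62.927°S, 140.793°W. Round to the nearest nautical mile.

Δλ = -140.793 − 177.069 = -317.862°; wrapped into (−180°, 180°]: 42.138°.
Δφ = -62.927 − -0.549 = -62.378°.
a = sin²(Δφ/2) + cos φ₁ · cos φ₂ · sin²(Δλ/2) = 0.326997.
c = 2·atan2(√a, √(1−a)) = 1.21749 rad → d = 6371·c ≈ 7756.60 km ≈ 4188.23 nmi.

4188 nmi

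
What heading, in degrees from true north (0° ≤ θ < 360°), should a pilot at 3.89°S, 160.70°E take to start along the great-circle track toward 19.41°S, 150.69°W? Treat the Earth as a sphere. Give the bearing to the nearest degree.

112°

Δλ = -150.69 − 160.70 = -311.39°; wrapped into (−180°, 180°]: 48.61°.
θ = atan2( sin Δλ · cos φ₂ , cos φ₁ · sin φ₂ − sin φ₁ · cos φ₂ · cos Δλ )
  = atan2(0.70759, -0.28925) = 112.234° → normalised to [0°, 360°): 112.234°.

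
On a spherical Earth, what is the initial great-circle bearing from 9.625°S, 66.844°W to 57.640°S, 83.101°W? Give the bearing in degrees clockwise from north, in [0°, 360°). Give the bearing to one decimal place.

191.3°

Δλ = -83.101 − -66.844 = -16.257°.
θ = atan2( sin Δλ · cos φ₂ , cos φ₁ · sin φ₂ − sin φ₁ · cos φ₂ · cos Δλ )
  = atan2(-0.14984, -0.74690) = -168.656° → normalised to [0°, 360°): 191.344°.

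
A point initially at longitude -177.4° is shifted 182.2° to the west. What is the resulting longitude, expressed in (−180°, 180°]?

+0.4°

Start at -177.4°; shift −182.2° → -359.6°.
-359.6° lies outside (−180°, 180°]; add 360° → +0.4°.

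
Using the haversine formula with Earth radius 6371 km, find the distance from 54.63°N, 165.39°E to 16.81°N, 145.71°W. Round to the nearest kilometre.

5907 km

Δλ = -145.71 − 165.39 = -311.10°; wrapped into (−180°, 180°]: 48.90°.
Δφ = 16.81 − 54.63 = -37.82°.
a = sin²(Δφ/2) + cos φ₁ · cos φ₂ · sin²(Δλ/2) = 0.199957.
c = 2·atan2(√a, √(1−a)) = 0.92719 rad → d = 6371·c ≈ 5907.11 km.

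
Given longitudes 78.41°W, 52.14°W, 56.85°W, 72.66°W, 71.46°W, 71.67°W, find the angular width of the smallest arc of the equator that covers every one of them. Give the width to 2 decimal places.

Sort the longitudes: -78.41°, -72.66°, -71.67°, -71.46°, -56.85°, -52.14°.
Eastward gaps between consecutive values (wrapping around): 5.75°, 0.99°, 0.21°, 14.61°, 4.71°, 333.73°.
Largest gap = 333.73° ⇒ minimal covering band is its complement: 360° − 333.73° = 26.27°.
Band runs from -78.41° eastward to -52.14°.

26.27°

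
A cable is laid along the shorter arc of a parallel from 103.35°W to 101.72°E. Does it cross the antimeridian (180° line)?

Naïve |101.72 − -103.35| = 205.07° > 180°, so the shorter arc goes the other way round — across 180°.
Signed shortest Δλ = ((101.72 − -103.35 + 180) mod 360) − 180 = -154.93°.
Going west by 154.93° from -103.35° passes through 180° before reaching +101.72°.

Yes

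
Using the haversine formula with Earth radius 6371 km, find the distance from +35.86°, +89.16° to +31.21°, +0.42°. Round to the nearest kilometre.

7940 km

Δλ = 0.42 − 89.16 = -88.74°.
Δφ = 31.21 − 35.86 = -4.65°.
a = sin²(Δφ/2) + cos φ₁ · cos φ₂ · sin²(Δλ/2) = 0.340603.
c = 2·atan2(√a, √(1−a)) = 1.24634 rad → d = 6371·c ≈ 7940.43 km.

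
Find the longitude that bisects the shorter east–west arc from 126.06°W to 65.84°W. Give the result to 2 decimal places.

Signed shortest Δλ from -126.06° to -65.84° is +60.22°.
Midpoint longitude = -126.06° + (+60.22°)/2 = -126.06° + 30.11° = -95.95°.

95.95°W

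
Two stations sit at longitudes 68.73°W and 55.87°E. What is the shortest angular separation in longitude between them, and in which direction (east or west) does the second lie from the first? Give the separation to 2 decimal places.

Raw difference: 55.87 − -68.73 = 124.6°.
Normalise into (−180°, 180°]: 124.6° stays 124.6°.
Positive ⇒ the second point lies to the east; separation 124.60°.

124.60° east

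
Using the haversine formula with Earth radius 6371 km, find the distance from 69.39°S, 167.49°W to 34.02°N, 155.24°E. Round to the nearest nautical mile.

6421 nmi

Δλ = 155.24 − -167.49 = 322.73°; wrapped into (−180°, 180°]: -37.27°.
Δφ = 34.02 − -69.39 = 103.41°.
a = sin²(Δφ/2) + cos φ₁ · cos φ₂ · sin²(Δλ/2) = 0.645749.
c = 2·atan2(√a, √(1−a)) = 1.86659 rad → d = 6371·c ≈ 11892.03 km ≈ 6421.18 nmi.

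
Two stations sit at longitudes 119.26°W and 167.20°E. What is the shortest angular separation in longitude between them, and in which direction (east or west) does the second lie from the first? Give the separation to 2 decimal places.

Raw difference: 167.20 − -119.26 = 286.46°.
Normalise into (−180°, 180°]: 286.46° − 360° = -73.54°.
Negative ⇒ the second point lies to the west; separation 73.54°.

73.54° west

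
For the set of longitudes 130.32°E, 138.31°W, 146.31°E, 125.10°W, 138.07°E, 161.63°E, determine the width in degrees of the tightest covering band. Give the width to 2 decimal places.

104.58°

Sort the longitudes: -138.31°, -125.10°, +130.32°, +138.07°, +146.31°, +161.63°.
Eastward gaps between consecutive values (wrapping around): 13.21°, 255.42°, 7.75°, 8.24°, 15.32°, 60.06°.
Largest gap = 255.42° ⇒ minimal covering band is its complement: 360° − 255.42° = 104.58°.
Band runs from +130.32° eastward to -125.10°, crossing the antimeridian.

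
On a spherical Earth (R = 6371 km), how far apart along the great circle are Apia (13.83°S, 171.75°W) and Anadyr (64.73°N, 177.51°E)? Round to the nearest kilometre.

8783 km

Δλ = 177.51 − -171.75 = 349.26°; wrapped into (−180°, 180°]: -10.74°.
Δφ = 64.73 − -13.83 = 78.56°.
a = sin²(Δφ/2) + cos φ₁ · cos φ₂ · sin²(Δλ/2) = 0.404460.
c = 2·atan2(√a, √(1−a)) = 1.37853 rad → d = 6371·c ≈ 8782.64 km.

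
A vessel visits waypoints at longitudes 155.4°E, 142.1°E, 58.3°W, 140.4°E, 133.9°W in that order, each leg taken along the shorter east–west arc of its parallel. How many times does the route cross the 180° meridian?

3

Leg 1: +155.4° → +142.1°, shortest Δλ = -13.3° (west) — does not cross 180°.
Leg 2: +142.1° → -58.3°, shortest Δλ = 159.6° (east) — crosses 180°.
Leg 3: -58.3° → +140.4°, shortest Δλ = -161.3° (west) — crosses 180°.
Leg 4: +140.4° → -133.9°, shortest Δλ = 85.7° (east) — crosses 180°.
Total crossings: 3.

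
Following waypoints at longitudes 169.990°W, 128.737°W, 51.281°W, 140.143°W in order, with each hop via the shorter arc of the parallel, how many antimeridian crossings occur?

Leg 1: -169.990° → -128.737°, shortest Δλ = 41.253° (east) — does not cross 180°.
Leg 2: -128.737° → -51.281°, shortest Δλ = 77.456° (east) — does not cross 180°.
Leg 3: -51.281° → -140.143°, shortest Δλ = -88.862° (west) — does not cross 180°.
Total crossings: 0.

0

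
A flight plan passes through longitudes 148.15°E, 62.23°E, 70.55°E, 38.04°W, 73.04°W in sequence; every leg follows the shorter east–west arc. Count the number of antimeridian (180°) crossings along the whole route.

0

Leg 1: +148.15° → +62.23°, shortest Δλ = -85.92° (west) — does not cross 180°.
Leg 2: +62.23° → +70.55°, shortest Δλ = 8.32° (east) — does not cross 180°.
Leg 3: +70.55° → -38.04°, shortest Δλ = -108.59° (west) — does not cross 180°.
Leg 4: -38.04° → -73.04°, shortest Δλ = -35.0° (west) — does not cross 180°.
Total crossings: 0.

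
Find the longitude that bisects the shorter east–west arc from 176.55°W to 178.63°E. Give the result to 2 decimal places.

Signed shortest Δλ from -176.55° to +178.63° is -4.82°.
Midpoint longitude = -176.55° + (-4.82°)/2 = -176.55° − 2.41° = -178.96°.
(The naïve average (-176.55 + +178.63)/2 = 1.04° is on the wrong side of the globe.)

178.96°W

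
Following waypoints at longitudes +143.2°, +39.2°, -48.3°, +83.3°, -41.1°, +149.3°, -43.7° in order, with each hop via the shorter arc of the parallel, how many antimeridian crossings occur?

Leg 1: +143.2° → +39.2°, shortest Δλ = -104.0° (west) — does not cross 180°.
Leg 2: +39.2° → -48.3°, shortest Δλ = -87.5° (west) — does not cross 180°.
Leg 3: -48.3° → +83.3°, shortest Δλ = 131.6° (east) — does not cross 180°.
Leg 4: +83.3° → -41.1°, shortest Δλ = -124.4° (west) — does not cross 180°.
Leg 5: -41.1° → +149.3°, shortest Δλ = -169.6° (west) — crosses 180°.
Leg 6: +149.3° → -43.7°, shortest Δλ = 167.0° (east) — crosses 180°.
Total crossings: 2.

2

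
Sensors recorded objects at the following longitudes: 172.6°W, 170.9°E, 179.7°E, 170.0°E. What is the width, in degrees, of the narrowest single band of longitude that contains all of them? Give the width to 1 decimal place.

17.4°

Sort the longitudes: -172.6°, +170.0°, +170.9°, +179.7°.
Eastward gaps between consecutive values (wrapping around): 342.6°, 0.9°, 8.8°, 7.7°.
Largest gap = 342.6° ⇒ minimal covering band is its complement: 360° − 342.6° = 17.4°.
Band runs from +170.0° eastward to -172.6°, crossing the antimeridian.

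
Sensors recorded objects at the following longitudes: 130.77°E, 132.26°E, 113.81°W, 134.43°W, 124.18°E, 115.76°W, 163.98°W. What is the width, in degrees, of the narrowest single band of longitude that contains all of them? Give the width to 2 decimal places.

122.01°

Sort the longitudes: -163.98°, -134.43°, -115.76°, -113.81°, +124.18°, +130.77°, +132.26°.
Eastward gaps between consecutive values (wrapping around): 29.55°, 18.67°, 1.95°, 237.99°, 6.59°, 1.49°, 63.76°.
Largest gap = 237.99° ⇒ minimal covering band is its complement: 360° − 237.99° = 122.01°.
Band runs from +124.18° eastward to -113.81°, crossing the antimeridian.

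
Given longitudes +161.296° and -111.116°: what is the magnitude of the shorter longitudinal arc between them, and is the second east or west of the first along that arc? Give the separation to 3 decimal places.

87.588° east

Raw difference: -111.116 − 161.296 = -272.412°.
Normalise into (−180°, 180°]: -272.412° + 360° = 87.588°.
Positive ⇒ the second point lies to the east; separation 87.588°.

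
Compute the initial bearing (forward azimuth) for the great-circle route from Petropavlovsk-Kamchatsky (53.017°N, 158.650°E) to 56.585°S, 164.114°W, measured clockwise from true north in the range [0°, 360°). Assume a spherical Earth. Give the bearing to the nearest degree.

Δλ = -164.114 − 158.650 = -322.764°; wrapped into (−180°, 180°]: 37.236°.
θ = atan2( sin Δλ · cos φ₂ , cos φ₁ · sin φ₂ − sin φ₁ · cos φ₂ · cos Δλ )
  = atan2(0.33323, -0.85237) = 158.647° → normalised to [0°, 360°): 158.647°.

159°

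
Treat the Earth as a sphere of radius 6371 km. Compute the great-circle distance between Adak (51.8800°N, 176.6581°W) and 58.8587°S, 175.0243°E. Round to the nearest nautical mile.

Δλ = 175.0243 − -176.6581 = 351.6824°; wrapped into (−180°, 180°]: -8.3176°.
Δφ = -58.8587 − 51.8800 = -110.7387°.
a = sin²(Δφ/2) + cos φ₁ · cos φ₂ · sin²(Δλ/2) = 0.678732.
c = 2·atan2(√a, √(1−a)) = 1.93635 rad → d = 6371·c ≈ 12336.47 km ≈ 6661.16 nmi.

6661 nmi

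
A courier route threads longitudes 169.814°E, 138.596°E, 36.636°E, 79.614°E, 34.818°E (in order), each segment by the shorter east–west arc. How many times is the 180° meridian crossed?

0

Leg 1: +169.814° → +138.596°, shortest Δλ = -31.218° (west) — does not cross 180°.
Leg 2: +138.596° → +36.636°, shortest Δλ = -101.96° (west) — does not cross 180°.
Leg 3: +36.636° → +79.614°, shortest Δλ = 42.978° (east) — does not cross 180°.
Leg 4: +79.614° → +34.818°, shortest Δλ = -44.796° (west) — does not cross 180°.
Total crossings: 0.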